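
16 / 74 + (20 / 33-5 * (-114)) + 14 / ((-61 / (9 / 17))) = 722608192 / 1266177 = 570.70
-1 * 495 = -495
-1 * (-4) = 4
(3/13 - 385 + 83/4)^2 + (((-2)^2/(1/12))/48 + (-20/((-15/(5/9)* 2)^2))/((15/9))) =87069265331/657072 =132511.00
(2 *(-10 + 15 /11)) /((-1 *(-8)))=-2.16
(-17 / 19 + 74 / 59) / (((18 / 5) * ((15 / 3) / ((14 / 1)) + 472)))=14105 / 66718557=0.00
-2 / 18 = -1 / 9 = -0.11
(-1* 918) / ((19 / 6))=-5508 / 19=-289.89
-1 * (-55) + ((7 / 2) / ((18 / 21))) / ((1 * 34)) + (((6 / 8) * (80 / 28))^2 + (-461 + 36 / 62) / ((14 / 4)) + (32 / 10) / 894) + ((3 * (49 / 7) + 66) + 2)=2642108069 / 153905080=17.17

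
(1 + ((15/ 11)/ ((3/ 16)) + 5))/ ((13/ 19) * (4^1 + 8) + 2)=1387/ 1067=1.30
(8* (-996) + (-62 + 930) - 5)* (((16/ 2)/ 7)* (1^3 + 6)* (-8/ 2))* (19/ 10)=431984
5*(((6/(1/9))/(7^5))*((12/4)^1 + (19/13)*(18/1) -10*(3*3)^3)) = -25485030/218491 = -116.64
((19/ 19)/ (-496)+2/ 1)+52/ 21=46603/ 10416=4.47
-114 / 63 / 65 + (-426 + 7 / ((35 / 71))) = -112429 / 273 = -411.83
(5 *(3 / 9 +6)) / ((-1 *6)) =-95 / 18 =-5.28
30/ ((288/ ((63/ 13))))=105/ 208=0.50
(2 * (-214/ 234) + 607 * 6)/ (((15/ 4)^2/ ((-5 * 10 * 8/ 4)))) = -25885.66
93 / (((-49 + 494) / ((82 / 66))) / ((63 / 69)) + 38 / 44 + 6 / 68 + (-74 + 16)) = 4991217 / 17991679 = 0.28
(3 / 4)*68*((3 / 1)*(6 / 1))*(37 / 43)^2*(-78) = -98025876 / 1849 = -53015.62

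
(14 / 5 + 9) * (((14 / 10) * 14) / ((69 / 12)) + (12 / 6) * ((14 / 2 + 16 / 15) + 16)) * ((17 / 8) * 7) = 62423711 / 6900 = 9046.91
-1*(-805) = 805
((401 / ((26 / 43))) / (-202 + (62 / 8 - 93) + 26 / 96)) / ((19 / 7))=-2896824 / 3402425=-0.85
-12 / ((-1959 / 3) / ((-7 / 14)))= -6 / 653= -0.01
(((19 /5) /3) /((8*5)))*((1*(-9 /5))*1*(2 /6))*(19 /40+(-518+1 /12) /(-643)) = -1877219 /77160000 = -0.02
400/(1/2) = 800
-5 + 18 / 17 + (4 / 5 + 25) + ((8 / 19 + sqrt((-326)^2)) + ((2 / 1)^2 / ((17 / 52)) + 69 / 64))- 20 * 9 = 18769483 / 103360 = 181.59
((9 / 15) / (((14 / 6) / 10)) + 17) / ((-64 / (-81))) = 11097 / 448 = 24.77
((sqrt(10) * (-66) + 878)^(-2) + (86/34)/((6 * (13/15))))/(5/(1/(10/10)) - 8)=-364536548699/2248250854148 - 4829 * sqrt(10)/66125025122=-0.16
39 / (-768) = -13 / 256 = -0.05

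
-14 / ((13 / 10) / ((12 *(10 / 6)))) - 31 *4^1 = -4412 / 13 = -339.38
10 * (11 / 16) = 6.88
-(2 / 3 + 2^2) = -14 / 3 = -4.67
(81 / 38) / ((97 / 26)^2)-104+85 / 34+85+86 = 24903925 / 357542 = 69.65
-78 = -78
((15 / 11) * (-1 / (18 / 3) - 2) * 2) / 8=-0.74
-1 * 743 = -743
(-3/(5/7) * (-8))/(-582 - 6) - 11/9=-403/315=-1.28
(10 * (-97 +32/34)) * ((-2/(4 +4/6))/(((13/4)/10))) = 1959600/1547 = 1266.71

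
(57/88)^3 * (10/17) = 0.16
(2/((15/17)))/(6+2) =17/60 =0.28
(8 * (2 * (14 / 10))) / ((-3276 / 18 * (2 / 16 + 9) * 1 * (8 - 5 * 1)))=-64 / 14235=-0.00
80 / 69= 1.16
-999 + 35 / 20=-3989 / 4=-997.25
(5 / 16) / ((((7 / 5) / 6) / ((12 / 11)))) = 225 / 154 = 1.46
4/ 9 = 0.44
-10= -10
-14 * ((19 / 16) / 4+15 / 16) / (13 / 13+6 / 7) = -3871 / 416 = -9.31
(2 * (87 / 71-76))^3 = -1197093749032 / 357911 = -3344668.78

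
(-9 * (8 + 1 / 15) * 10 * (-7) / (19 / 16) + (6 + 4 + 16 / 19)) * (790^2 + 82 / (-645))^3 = 5317346261952021630308105355376 / 5098386375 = 1042946899439731385659.86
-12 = -12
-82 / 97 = -0.85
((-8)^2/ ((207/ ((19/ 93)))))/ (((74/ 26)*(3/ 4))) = 63232/ 2136861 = 0.03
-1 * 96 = -96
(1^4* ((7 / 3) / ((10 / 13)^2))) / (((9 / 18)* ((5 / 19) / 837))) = 6271083 / 250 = 25084.33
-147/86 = -1.71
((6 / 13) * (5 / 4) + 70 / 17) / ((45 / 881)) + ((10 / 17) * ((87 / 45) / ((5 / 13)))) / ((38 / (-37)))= 33645403 / 377910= 89.03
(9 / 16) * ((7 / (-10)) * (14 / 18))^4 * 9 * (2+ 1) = 5764801 / 4320000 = 1.33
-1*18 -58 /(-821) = -14720 /821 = -17.93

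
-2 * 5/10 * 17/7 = -17/7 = -2.43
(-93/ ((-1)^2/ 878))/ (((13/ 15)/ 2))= -2449620/ 13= -188432.31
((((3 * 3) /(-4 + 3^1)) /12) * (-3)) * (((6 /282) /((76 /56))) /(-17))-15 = -455493 /30362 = -15.00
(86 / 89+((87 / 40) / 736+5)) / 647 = 15640383 / 1695243520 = 0.01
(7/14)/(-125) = -0.00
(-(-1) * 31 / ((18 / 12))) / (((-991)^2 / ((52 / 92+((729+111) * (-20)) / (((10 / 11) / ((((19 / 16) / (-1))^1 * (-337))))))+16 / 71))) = -748761169348 / 4811214819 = -155.63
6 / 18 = 1 / 3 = 0.33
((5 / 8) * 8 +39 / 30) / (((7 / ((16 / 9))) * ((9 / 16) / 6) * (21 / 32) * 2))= 4096 / 315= 13.00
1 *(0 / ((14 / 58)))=0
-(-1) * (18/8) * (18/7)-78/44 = 309/77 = 4.01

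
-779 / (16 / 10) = -3895 / 8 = -486.88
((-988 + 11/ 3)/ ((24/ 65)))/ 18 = -191945/ 1296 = -148.11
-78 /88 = -39 /44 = -0.89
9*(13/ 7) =117/ 7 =16.71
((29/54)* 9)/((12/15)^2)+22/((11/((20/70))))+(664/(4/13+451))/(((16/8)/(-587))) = -1670478671/3942624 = -423.70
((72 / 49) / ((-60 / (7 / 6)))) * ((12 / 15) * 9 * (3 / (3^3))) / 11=-4 / 1925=-0.00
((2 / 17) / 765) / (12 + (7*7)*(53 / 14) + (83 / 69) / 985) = 18124 / 23275777647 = 0.00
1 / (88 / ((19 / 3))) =0.07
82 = 82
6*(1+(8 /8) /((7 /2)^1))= 54 /7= 7.71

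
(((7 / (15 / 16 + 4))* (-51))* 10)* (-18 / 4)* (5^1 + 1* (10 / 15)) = 1456560 / 79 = 18437.47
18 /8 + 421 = 423.25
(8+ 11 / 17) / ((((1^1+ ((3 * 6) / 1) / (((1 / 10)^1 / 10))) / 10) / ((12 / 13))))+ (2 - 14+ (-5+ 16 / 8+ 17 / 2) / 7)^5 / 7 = -37966755796022177 / 1498456724128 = -25337.24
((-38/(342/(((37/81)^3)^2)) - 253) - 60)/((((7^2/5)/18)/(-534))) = 1416179694588227080/4613015762523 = 306996.50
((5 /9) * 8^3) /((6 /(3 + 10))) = 16640 /27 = 616.30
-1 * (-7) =7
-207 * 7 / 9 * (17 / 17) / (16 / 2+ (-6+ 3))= -161 / 5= -32.20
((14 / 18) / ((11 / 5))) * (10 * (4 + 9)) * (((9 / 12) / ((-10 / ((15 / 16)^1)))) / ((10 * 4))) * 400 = -11375 / 352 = -32.32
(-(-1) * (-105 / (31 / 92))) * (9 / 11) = -86940 / 341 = -254.96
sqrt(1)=1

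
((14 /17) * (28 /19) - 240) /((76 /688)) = -13266016 /6137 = -2161.65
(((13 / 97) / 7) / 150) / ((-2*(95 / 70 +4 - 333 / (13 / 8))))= 169 / 528470550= 0.00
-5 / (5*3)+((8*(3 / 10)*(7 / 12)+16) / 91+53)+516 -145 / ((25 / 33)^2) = 10790662 / 34125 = 316.21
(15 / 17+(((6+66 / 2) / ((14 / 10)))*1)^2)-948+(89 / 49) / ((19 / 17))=-2682235 / 15827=-169.47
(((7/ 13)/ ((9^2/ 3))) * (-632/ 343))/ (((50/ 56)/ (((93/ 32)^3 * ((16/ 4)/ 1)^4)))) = -2353489/ 9100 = -258.63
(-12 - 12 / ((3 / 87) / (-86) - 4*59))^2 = 5496042564496 / 38492478025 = 142.78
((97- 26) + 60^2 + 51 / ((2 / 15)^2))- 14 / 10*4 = 130683 / 20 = 6534.15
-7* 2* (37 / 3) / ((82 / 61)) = -15799 / 123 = -128.45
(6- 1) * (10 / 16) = 25 / 8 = 3.12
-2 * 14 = -28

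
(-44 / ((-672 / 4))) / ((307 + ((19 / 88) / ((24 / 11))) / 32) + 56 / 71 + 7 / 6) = 799744 / 943425763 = 0.00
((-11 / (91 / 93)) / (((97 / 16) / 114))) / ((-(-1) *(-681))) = 621984 / 2003729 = 0.31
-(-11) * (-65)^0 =11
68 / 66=1.03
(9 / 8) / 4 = 0.28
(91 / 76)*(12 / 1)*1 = 273 / 19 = 14.37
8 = 8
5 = 5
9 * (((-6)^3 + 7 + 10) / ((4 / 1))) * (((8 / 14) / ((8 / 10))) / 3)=-2985 / 28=-106.61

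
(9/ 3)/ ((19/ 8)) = 1.26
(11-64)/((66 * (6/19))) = -1007/396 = -2.54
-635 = -635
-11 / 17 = -0.65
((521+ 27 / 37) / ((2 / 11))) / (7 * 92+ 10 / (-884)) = 46928024 / 10531791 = 4.46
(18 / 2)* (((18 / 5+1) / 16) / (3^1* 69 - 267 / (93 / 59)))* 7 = 44919 / 93280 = 0.48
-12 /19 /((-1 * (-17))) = -12 /323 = -0.04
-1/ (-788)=0.00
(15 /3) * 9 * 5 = 225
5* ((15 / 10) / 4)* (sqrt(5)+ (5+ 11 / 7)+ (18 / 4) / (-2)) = 15* sqrt(5) / 8+ 1815 / 224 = 12.30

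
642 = 642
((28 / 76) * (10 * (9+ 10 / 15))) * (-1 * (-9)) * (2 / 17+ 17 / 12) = 317695 / 646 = 491.79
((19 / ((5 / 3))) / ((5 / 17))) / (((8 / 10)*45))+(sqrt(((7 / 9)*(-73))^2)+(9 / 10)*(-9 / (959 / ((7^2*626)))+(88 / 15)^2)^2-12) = 122170947262393 / 2111512500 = 57859.45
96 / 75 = 32 / 25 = 1.28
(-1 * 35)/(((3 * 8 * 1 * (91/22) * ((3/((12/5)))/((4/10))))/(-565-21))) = 12892/195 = 66.11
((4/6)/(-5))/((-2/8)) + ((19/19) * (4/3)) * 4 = 88/15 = 5.87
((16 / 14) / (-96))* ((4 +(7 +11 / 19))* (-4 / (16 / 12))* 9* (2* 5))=4950 / 133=37.22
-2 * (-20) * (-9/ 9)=-40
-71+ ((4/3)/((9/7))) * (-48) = -1087/9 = -120.78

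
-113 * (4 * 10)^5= -11571200000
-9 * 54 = -486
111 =111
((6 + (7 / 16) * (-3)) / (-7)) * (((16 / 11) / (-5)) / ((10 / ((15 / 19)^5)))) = 2278125 / 381319246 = 0.01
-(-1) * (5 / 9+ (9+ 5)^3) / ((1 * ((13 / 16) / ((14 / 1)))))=5533024 / 117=47290.80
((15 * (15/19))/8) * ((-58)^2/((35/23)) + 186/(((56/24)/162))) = 2977605/133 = 22388.01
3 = 3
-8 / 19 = -0.42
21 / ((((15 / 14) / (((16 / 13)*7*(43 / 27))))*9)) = 471968 / 15795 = 29.88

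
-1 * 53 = -53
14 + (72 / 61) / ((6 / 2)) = 878 / 61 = 14.39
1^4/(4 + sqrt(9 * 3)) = -4/11 + 3 * sqrt(3)/11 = 0.11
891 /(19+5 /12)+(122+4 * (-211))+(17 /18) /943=-2673978155 /3954942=-676.11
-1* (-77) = 77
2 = 2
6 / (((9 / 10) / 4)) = 80 / 3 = 26.67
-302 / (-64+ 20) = 151 / 22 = 6.86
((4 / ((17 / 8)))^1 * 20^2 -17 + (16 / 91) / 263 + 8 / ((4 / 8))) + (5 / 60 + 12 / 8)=3678960091 / 4882332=753.53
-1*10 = -10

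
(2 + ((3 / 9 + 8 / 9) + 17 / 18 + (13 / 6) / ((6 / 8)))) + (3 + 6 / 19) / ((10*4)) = 48827 / 6840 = 7.14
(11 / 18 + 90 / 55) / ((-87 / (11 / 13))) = -445 / 20358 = -0.02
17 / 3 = 5.67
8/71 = 0.11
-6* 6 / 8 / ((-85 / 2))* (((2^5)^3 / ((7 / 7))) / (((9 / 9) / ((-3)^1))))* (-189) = 167215104 / 85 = 1967236.52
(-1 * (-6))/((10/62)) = 186/5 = 37.20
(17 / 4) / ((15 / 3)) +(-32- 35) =-1323 / 20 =-66.15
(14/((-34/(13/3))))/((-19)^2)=-91/18411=-0.00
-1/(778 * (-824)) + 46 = 29489313/641072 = 46.00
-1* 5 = -5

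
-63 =-63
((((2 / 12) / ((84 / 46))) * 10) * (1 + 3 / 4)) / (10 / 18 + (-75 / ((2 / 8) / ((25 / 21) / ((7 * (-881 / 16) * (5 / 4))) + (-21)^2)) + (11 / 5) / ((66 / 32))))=-1079225 / 89392017448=-0.00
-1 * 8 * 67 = -536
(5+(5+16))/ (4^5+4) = 13/ 514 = 0.03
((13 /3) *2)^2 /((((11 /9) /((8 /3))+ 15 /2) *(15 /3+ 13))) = 2704 /5157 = 0.52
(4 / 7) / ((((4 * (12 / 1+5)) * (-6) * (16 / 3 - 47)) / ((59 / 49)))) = 59 / 1457750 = 0.00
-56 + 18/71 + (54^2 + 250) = 220828/71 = 3110.25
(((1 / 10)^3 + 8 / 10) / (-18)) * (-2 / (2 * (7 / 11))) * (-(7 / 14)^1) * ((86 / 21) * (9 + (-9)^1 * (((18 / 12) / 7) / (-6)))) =-3662439 / 2744000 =-1.33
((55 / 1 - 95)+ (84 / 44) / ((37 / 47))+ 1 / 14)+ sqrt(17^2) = -116829 / 5698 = -20.50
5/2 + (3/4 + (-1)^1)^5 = 2559/1024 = 2.50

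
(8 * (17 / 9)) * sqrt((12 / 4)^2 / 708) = 68 * sqrt(177) / 531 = 1.70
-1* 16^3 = -4096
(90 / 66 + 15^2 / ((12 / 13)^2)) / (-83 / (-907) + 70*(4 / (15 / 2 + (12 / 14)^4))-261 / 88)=1635798086535 / 196920134398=8.31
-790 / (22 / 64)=-25280 / 11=-2298.18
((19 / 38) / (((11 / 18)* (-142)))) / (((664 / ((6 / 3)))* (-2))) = 9 / 1037168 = 0.00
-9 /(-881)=9 /881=0.01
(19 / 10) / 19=1 / 10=0.10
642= 642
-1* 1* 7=-7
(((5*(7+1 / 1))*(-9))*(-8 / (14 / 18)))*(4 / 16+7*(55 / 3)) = 3332880 / 7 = 476125.71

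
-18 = -18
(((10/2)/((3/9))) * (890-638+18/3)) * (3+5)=30960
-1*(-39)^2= -1521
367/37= 9.92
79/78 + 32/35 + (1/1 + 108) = 302831/2730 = 110.93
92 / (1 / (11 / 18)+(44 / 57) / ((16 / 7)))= 230736 / 4951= 46.60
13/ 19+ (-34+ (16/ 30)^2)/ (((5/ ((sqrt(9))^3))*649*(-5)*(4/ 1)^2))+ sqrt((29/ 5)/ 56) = sqrt(2030)/ 140+ 42401201/ 61655000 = 1.01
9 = 9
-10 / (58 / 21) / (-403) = 105 / 11687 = 0.01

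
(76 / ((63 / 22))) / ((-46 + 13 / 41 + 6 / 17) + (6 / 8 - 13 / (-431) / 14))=-2009122016 / 3374656119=-0.60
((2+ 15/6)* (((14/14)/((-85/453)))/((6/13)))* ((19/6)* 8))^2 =12519595881/7225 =1732816.04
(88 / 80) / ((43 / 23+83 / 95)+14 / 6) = 14421 / 66554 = 0.22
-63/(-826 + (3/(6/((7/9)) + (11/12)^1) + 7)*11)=0.08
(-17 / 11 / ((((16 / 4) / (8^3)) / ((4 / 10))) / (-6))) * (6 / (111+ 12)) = 52224 / 2255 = 23.16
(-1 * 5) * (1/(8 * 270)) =-0.00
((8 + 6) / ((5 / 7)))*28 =2744 / 5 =548.80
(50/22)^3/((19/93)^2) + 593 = 420071788/480491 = 874.26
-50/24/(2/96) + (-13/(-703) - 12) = -78723/703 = -111.98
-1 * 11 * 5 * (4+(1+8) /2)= -467.50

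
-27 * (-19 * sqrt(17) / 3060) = 57 * sqrt(17) / 340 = 0.69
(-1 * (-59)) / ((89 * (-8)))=-59 / 712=-0.08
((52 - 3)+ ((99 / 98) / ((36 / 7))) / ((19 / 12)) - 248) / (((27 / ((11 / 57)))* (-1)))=581911 / 409374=1.42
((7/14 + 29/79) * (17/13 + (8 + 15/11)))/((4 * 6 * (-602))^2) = 14933/336884131584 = 0.00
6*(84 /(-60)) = -42 /5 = -8.40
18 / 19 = 0.95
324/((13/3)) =972/13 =74.77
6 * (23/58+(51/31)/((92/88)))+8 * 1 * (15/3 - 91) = -13981351/20677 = -676.18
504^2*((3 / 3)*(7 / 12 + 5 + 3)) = 2180304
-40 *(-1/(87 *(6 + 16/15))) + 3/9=1837/4611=0.40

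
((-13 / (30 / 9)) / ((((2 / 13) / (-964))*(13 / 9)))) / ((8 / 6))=253773 / 20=12688.65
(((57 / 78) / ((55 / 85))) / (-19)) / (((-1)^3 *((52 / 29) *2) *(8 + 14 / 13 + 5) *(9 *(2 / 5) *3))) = 2465 / 22610016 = 0.00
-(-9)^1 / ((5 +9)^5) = 9 / 537824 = 0.00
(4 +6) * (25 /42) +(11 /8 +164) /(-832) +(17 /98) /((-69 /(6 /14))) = 906182831 /157527552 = 5.75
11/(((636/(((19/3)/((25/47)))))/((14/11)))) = 0.26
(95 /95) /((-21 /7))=-1 /3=-0.33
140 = 140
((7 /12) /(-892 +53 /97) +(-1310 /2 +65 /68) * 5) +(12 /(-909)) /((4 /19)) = -416178317125 /127260606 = -3270.28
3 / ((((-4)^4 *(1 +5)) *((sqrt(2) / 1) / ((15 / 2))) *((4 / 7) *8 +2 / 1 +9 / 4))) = 0.00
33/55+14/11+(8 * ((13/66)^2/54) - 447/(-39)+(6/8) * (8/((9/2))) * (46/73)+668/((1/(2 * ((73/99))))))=139421178671/139517235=999.31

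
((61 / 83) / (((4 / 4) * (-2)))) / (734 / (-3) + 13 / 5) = 915 / 602746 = 0.00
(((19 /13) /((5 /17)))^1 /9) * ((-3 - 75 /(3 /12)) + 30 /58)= -944452 /5655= -167.01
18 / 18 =1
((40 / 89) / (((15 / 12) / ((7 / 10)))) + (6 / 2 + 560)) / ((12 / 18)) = 751941 / 890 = 844.88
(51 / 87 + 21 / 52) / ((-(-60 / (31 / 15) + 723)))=-46283 / 32441604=-0.00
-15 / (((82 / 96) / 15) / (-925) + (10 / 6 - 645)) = 9990000 / 428460041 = 0.02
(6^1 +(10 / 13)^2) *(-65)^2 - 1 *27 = 27823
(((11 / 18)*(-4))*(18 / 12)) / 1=-3.67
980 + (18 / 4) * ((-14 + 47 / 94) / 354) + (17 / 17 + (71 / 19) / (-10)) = 43963589 / 44840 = 980.45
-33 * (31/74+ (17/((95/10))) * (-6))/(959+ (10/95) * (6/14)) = 3351117/9438922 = 0.36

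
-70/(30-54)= 35/12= 2.92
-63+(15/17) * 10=-921/17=-54.18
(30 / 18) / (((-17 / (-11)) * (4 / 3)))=55 / 68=0.81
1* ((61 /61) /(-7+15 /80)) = -16 /109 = -0.15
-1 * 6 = -6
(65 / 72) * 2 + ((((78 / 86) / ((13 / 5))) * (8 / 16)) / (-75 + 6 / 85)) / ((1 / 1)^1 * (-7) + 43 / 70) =884312465 / 489674196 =1.81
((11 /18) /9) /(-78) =-11 /12636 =-0.00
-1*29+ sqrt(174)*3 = 10.57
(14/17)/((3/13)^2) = 2366/153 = 15.46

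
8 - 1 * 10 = -2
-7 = -7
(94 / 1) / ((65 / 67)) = 6298 / 65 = 96.89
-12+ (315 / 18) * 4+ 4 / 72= 1045 / 18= 58.06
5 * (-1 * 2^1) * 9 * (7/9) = -70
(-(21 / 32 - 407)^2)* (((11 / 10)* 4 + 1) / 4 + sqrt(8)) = -169078009* sqrt(2) / 512 - 4565106243 / 20480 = -689922.01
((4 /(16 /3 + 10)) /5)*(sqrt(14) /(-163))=-6*sqrt(14) /18745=-0.00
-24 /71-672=-47736 /71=-672.34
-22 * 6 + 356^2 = 126604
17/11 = 1.55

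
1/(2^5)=1/32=0.03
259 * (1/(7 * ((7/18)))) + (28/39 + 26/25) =661348/6825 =96.90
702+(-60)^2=4302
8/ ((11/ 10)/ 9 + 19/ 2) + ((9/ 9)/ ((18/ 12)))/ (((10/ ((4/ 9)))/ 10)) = 13184/ 11691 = 1.13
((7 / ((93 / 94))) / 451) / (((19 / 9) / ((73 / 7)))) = 20586 / 265639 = 0.08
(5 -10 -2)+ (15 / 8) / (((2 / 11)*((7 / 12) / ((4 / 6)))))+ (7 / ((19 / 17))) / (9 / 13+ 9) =5.43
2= 2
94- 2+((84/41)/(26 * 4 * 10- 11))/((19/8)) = 92.00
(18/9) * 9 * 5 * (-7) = -630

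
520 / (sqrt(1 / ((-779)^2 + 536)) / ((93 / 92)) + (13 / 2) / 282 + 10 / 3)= 324052063566734880 / 2091620528493737 - 157249697280 * sqrt(607377) / 2091620528493737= 154.87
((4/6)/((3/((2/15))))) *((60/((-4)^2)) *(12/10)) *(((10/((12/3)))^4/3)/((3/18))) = 125/12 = 10.42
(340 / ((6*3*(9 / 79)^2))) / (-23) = -1060970 / 16767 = -63.28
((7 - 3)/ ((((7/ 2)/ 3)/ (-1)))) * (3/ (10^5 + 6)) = -36/ 350021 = -0.00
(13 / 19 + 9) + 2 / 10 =9.88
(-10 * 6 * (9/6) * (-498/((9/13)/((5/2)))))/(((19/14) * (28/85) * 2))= 6878625/38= 181016.45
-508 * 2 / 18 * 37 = -18796 / 9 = -2088.44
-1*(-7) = 7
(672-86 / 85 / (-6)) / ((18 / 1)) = 171403 / 4590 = 37.34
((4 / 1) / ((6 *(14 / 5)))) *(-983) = -4915 / 21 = -234.05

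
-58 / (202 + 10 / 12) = -348 / 1217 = -0.29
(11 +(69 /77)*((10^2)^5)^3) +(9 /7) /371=25599000000000000000000000000314336 /28567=896103896103896103896103900000.00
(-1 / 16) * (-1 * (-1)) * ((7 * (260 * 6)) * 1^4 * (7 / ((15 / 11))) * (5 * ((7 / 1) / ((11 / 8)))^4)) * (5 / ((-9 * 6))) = 39153587200 / 35937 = 1089506.28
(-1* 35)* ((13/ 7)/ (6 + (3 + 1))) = -13/ 2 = -6.50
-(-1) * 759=759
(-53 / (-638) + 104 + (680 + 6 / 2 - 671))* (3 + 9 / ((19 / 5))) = 3777111 / 6061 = 623.18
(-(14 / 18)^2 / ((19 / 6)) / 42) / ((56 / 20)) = -5 / 3078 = -0.00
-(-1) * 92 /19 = 92 /19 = 4.84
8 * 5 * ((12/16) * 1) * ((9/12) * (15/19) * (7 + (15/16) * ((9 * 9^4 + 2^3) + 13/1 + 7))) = 983931.29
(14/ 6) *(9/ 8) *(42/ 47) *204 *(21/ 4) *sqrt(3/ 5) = 472311 *sqrt(15)/ 940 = 1946.01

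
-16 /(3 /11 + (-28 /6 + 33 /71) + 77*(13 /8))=-299904 /2271695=-0.13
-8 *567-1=-4537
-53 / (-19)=53 / 19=2.79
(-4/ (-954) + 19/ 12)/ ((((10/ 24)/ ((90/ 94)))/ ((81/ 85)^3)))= 4829204367/ 1529785375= 3.16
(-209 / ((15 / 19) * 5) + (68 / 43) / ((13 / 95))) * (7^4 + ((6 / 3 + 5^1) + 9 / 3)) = -99792.05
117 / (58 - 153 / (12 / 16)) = -117 / 146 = -0.80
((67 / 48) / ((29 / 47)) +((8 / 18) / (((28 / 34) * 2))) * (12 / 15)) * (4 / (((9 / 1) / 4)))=362197 / 82215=4.41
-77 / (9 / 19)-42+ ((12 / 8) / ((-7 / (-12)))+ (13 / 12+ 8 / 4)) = -50123 / 252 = -198.90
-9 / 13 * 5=-45 / 13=-3.46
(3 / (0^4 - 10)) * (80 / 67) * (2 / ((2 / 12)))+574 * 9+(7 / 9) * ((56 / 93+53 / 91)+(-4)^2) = 3772763765 / 729027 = 5175.07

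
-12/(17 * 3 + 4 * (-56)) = 12/173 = 0.07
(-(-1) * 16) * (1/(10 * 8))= 1/5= 0.20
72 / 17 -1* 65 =-1033 / 17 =-60.76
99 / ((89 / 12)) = 1188 / 89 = 13.35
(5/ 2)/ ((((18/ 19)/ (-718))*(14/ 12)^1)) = -34105/ 21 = -1624.05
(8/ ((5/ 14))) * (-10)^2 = 2240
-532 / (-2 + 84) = -266 / 41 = -6.49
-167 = -167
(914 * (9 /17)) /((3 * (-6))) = -457 /17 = -26.88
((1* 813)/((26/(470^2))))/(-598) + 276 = -43825113/3887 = -11274.79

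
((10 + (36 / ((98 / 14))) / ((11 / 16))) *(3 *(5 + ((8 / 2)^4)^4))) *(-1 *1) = -17343077961438 / 77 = -225234778719.97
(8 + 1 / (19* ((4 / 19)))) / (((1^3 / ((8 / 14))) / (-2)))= -66 / 7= -9.43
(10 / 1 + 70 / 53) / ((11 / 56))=33600 / 583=57.63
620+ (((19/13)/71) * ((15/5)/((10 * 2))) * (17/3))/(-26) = 297574877/479960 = 620.00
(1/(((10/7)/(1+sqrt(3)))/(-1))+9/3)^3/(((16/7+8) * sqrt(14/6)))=-2023 * sqrt(7)/4000+2231 * sqrt(21)/7200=0.08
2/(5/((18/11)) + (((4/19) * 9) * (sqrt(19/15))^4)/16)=1800/2921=0.62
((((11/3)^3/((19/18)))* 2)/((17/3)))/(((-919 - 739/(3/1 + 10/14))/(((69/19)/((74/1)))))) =-1591876/2200071541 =-0.00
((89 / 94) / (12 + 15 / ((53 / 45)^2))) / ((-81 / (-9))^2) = 250001 / 487927962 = 0.00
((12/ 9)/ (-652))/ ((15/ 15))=-0.00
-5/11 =-0.45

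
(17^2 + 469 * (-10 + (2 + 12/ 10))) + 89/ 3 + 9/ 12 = -172187/ 60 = -2869.78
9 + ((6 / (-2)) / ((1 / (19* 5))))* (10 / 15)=-181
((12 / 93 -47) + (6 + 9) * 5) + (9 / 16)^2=28.45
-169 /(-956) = 169 /956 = 0.18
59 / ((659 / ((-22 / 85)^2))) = 0.01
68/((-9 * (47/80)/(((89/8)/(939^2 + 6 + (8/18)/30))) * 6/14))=-2118200/5594557909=-0.00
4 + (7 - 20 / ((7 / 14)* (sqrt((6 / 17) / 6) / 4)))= 11 - 160* sqrt(17)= -648.70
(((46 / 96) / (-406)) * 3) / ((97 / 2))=-23 / 315056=-0.00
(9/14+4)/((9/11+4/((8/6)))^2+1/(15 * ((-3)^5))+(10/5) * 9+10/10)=28667925/207333196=0.14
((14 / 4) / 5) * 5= 7 / 2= 3.50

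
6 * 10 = 60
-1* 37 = -37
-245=-245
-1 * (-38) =38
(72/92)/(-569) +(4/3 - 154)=-5993900/39261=-152.67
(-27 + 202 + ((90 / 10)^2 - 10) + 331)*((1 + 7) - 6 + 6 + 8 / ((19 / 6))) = 6073.68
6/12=1/2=0.50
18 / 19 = 0.95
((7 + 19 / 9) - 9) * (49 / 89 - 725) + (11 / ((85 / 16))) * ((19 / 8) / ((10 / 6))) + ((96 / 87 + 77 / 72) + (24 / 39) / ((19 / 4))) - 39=-2228587535609 / 19507714200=-114.24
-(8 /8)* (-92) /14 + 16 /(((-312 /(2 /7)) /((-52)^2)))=-33.05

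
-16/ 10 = -8/ 5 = -1.60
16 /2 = 8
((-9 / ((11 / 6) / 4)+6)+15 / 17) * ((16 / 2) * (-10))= 190800 / 187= 1020.32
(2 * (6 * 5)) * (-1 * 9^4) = -393660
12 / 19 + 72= 1380 / 19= 72.63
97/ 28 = 3.46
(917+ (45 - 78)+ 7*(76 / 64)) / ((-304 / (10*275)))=-19630875 / 2432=-8071.91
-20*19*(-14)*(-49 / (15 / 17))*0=0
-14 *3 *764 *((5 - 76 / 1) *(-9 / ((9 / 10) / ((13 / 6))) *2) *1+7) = -98948696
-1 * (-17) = 17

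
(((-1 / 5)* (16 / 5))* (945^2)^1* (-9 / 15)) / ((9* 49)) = 3888 / 5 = 777.60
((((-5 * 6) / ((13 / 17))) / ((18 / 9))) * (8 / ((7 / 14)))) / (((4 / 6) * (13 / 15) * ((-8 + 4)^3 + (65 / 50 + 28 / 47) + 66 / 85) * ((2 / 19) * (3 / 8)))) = 18581544000 / 82811521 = 224.38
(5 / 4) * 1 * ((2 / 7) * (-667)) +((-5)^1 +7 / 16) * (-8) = -1412 / 7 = -201.71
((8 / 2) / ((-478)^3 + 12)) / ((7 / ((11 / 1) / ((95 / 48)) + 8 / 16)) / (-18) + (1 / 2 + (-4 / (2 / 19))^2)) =-20718 / 817089678823535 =-0.00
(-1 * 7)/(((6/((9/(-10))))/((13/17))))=273/340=0.80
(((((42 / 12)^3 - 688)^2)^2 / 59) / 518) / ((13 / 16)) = 54574791347557 / 7823872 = 6975419.76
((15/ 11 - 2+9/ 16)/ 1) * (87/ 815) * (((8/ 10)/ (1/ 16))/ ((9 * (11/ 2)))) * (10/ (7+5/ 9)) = -4524/ 1676455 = -0.00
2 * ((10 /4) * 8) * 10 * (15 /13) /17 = 6000 /221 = 27.15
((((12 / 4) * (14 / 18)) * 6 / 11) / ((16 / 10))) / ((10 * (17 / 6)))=0.03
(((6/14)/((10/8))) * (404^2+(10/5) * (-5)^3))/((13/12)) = 23467104/455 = 51576.05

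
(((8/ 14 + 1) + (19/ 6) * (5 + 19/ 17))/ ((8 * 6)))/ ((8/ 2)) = 7477/ 68544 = 0.11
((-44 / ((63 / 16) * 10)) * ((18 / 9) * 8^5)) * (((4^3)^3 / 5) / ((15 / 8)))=-48378511622144 / 23625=-2047767687.71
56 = 56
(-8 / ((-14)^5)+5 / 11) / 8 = 336151 / 5916064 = 0.06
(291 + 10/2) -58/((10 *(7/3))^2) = 724939/2450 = 295.89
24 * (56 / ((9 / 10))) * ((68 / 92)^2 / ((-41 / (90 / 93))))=-12947200 / 672359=-19.26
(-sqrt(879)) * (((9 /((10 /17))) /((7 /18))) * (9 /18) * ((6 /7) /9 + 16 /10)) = -40851 * sqrt(879) /1225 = -988.69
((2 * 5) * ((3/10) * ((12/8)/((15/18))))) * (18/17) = 486/85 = 5.72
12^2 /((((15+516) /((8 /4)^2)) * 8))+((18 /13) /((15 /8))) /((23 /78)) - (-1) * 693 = 4719917 /6785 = 695.64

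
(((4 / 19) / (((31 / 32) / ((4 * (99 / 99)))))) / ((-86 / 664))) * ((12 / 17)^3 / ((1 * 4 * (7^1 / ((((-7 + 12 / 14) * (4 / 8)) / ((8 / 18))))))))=82612224 / 141794093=0.58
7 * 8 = 56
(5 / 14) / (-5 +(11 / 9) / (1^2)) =-45 / 476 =-0.09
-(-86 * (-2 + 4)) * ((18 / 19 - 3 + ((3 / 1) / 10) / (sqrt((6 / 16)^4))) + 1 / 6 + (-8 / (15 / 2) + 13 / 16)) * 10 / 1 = -1333 / 114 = -11.69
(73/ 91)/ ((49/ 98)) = 146/ 91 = 1.60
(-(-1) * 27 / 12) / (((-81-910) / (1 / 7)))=-9 / 27748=-0.00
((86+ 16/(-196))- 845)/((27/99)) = -409145/147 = -2783.30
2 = 2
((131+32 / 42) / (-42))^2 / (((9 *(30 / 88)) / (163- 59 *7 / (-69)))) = 196399125428 / 362318103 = 542.06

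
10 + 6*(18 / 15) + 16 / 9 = 18.98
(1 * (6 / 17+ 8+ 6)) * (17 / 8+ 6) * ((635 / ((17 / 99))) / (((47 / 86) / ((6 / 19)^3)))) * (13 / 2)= 161521.81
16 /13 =1.23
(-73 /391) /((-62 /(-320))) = -11680 /12121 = -0.96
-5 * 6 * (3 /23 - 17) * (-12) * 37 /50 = -516816 /115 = -4494.05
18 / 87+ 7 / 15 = 293 / 435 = 0.67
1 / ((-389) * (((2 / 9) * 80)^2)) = -81 / 9958400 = -0.00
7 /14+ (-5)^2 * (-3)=-149 /2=-74.50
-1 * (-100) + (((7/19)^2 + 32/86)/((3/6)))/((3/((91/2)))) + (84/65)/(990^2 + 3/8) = 912999956409901/7911331022985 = 115.40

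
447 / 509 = 0.88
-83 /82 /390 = -83 /31980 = -0.00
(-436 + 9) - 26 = -453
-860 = -860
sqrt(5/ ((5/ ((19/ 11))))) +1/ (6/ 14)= sqrt(209)/ 11 +7/ 3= 3.65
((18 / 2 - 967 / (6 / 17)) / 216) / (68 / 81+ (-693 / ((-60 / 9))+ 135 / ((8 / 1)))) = -81925 / 788386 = -0.10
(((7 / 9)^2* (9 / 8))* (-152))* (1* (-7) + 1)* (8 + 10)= 11172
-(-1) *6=6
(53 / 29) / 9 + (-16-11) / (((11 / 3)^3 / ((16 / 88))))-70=-267095635 / 3821301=-69.90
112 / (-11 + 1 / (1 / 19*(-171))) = -252 / 25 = -10.08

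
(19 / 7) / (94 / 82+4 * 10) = 779 / 11809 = 0.07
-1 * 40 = -40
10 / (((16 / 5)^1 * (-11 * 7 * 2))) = -25 / 1232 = -0.02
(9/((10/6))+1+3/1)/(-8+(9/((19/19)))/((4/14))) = 2/5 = 0.40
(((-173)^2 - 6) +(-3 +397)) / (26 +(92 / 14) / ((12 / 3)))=424438 / 387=1096.74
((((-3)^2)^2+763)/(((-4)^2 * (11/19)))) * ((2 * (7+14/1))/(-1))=-84189/22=-3826.77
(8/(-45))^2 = 64/2025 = 0.03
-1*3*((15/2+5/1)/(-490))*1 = 0.08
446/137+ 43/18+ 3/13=188345/32058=5.88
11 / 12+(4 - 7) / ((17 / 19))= -497 / 204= -2.44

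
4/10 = 2/5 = 0.40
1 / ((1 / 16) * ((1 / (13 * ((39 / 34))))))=4056 / 17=238.59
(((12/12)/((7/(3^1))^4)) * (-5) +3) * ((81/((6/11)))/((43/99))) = 99940797/103243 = 968.02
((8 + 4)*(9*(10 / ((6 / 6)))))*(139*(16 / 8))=300240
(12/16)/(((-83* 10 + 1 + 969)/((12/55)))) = 9/7700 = 0.00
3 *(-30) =-90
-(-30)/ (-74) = -15/ 37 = -0.41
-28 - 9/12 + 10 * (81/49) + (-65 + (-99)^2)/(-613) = -3376391/120148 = -28.10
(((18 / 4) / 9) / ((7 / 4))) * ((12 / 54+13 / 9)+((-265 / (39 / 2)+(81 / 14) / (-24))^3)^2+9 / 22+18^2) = 534804842332279529903775225683 / 267396985964241484775424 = 2000040.65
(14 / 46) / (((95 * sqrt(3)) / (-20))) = -28 * sqrt(3) / 1311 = -0.04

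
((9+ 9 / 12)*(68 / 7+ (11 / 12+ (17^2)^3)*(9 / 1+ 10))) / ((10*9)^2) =500806311239 / 907200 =552035.18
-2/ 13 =-0.15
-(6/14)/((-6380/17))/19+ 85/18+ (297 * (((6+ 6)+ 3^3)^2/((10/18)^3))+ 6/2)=2634537.91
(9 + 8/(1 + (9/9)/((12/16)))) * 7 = 87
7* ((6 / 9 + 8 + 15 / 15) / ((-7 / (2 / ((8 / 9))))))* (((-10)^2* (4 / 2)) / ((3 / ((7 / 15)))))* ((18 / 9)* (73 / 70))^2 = -309082 / 105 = -2943.64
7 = 7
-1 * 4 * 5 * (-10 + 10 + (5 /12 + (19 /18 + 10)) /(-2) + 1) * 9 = 852.50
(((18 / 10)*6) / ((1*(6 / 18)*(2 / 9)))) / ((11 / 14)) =185.56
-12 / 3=-4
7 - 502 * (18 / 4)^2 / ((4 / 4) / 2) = -20324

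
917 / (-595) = -131 / 85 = -1.54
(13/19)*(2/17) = 26/323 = 0.08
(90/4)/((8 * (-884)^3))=-45/11052913664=-0.00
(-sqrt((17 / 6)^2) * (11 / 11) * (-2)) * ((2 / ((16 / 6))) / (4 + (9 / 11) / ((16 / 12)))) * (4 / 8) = 187 / 406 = 0.46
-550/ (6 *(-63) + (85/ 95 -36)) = 10450/ 7849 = 1.33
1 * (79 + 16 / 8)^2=6561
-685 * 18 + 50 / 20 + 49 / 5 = -123177 / 10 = -12317.70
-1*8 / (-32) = 1 / 4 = 0.25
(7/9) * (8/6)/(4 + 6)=14/135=0.10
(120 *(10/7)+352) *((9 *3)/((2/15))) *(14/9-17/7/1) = -4534200/49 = -92534.69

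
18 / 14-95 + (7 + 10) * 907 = 107277 / 7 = 15325.29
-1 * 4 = -4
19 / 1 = 19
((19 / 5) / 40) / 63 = 19 / 12600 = 0.00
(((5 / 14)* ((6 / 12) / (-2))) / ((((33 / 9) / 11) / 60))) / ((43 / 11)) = -2475 / 602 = -4.11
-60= -60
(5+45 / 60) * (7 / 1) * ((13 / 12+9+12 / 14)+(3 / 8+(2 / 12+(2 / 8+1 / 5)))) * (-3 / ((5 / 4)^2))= -230529 / 250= -922.12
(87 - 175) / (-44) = 2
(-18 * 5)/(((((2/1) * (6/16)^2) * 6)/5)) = -800/3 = -266.67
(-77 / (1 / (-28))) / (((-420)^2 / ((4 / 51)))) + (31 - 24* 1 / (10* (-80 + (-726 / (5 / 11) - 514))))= 324798443 / 10476675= 31.00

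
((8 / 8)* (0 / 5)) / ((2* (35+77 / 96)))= 0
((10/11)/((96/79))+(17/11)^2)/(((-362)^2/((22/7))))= 18217/242169312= 0.00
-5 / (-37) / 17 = 5 / 629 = 0.01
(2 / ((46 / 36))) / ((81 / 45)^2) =100 / 207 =0.48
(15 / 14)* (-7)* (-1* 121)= 1815 / 2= 907.50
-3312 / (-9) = 368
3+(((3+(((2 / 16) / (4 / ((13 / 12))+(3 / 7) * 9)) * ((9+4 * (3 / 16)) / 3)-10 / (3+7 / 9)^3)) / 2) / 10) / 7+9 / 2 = 7.52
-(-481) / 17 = 481 / 17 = 28.29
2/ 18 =1/ 9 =0.11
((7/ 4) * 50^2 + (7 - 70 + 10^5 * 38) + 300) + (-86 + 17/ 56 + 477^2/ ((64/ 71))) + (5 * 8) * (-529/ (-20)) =1817983681/ 448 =4057999.29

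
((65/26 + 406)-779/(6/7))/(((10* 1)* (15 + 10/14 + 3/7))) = -10507/3390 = -3.10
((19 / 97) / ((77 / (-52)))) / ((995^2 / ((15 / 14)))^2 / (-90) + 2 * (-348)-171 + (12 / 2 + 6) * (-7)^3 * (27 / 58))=2320812 / 166444316624199691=0.00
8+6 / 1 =14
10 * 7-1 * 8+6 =68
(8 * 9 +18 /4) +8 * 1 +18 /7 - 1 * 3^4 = 85 /14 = 6.07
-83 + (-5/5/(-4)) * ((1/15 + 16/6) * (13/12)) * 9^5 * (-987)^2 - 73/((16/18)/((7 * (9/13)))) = 44286861043331/1040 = 42583520233.97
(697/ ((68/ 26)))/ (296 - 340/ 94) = 25051/ 27484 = 0.91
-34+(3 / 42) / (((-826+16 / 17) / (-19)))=-6676053 / 196364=-34.00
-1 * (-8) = 8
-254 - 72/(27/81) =-470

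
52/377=4/29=0.14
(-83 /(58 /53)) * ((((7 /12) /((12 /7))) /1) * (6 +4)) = -258.08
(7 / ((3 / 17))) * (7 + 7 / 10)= 9163 / 30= 305.43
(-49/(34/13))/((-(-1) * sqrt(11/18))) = -1911 * sqrt(22)/374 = -23.97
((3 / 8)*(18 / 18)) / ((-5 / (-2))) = 3 / 20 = 0.15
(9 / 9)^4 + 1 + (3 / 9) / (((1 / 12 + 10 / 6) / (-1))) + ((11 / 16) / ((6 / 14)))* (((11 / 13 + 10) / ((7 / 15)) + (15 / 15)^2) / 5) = 34897 / 3640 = 9.59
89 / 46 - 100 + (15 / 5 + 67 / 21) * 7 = -7553 / 138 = -54.73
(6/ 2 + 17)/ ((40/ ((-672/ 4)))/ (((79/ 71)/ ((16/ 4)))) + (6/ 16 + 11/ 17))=4512480/ 37481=120.39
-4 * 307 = -1228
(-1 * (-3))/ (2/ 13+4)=13/ 18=0.72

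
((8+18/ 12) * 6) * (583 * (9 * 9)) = 2691711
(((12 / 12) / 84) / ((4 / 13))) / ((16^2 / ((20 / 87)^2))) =325 / 40690944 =0.00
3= 3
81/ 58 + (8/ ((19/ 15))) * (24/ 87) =3459/ 1102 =3.14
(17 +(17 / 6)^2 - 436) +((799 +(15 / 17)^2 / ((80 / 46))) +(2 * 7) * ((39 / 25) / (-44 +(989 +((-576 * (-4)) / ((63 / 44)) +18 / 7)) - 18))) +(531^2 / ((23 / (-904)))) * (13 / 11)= -2356279502854067969 / 179911690200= -13096867.14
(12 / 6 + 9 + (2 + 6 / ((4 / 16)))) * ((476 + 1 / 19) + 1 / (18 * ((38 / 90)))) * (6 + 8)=4686605 / 19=246663.42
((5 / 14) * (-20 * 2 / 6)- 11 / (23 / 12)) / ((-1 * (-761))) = -3922 / 367563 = -0.01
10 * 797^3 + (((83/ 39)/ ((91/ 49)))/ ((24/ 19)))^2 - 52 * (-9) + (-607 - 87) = 749571985669972417/ 148060224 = 5062615504.82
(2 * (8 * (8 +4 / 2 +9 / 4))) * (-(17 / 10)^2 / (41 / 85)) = -240737 / 205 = -1174.33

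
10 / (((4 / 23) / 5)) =575 / 2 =287.50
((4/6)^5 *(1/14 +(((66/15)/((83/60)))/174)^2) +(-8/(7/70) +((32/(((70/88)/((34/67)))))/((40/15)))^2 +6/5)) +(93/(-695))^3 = -699542331033556594658443/34652717543713207971375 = -20.19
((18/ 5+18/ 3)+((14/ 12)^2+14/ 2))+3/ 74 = 119891/ 6660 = 18.00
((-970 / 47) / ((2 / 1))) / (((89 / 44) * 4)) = -5335 / 4183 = -1.28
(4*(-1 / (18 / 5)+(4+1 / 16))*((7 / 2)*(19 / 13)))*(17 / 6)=1232245 / 5616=219.42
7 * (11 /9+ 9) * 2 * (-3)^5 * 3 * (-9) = 938952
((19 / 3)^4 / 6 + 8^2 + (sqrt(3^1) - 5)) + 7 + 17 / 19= sqrt(3) + 3093805 / 9234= 336.78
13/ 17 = 0.76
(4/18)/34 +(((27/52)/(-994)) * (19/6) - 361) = -5709689395/15816528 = -361.00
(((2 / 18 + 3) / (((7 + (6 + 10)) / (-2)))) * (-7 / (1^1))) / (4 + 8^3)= 98 / 26703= 0.00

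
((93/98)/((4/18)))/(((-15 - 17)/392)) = -837/16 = -52.31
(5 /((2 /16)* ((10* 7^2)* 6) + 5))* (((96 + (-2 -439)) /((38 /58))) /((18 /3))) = -3335 /2831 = -1.18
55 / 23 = 2.39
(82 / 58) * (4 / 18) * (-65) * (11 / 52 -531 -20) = 1957135 / 174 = 11247.90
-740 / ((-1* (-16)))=-185 / 4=-46.25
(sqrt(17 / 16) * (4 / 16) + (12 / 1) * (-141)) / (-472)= 423 / 118 - sqrt(17) / 7552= 3.58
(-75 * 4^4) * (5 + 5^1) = -192000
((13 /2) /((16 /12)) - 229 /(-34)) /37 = 1579 /5032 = 0.31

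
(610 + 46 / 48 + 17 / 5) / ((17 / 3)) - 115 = -4477 / 680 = -6.58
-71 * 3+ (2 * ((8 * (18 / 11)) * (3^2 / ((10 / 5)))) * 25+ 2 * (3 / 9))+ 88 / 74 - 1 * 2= 3336151 / 1221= 2732.31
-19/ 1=-19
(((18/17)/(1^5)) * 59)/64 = 531/544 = 0.98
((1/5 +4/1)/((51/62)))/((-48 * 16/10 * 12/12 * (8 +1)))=-217/29376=-0.01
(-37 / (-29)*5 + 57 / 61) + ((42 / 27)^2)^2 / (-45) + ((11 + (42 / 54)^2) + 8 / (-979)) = 9602794320034 / 511320348495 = 18.78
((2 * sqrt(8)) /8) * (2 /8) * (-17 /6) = -17 * sqrt(2) /48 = -0.50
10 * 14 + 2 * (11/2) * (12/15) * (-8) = 348/5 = 69.60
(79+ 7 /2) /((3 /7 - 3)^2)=12.48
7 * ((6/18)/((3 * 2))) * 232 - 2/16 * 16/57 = 15422/171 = 90.19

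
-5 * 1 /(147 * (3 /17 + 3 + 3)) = -17 /3087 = -0.01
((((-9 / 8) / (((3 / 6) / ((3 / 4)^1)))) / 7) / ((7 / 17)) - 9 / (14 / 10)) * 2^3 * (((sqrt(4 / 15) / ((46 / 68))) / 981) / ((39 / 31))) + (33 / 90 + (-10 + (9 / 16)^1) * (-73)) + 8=697.27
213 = 213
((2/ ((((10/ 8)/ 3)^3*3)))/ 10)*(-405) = -46656/ 125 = -373.25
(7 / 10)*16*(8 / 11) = 448 / 55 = 8.15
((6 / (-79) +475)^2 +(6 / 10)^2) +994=35347029044 / 156025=226547.21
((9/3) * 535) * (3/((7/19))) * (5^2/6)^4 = 3970703125/1008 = 3939189.61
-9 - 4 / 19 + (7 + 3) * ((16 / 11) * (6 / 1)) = 16315 / 209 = 78.06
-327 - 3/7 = -2292/7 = -327.43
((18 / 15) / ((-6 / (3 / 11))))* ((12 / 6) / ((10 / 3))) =-9 / 275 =-0.03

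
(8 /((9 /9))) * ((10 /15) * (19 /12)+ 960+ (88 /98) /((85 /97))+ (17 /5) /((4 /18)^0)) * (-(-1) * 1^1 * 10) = 579056456 /7497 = 77238.42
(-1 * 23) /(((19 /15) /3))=-1035 /19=-54.47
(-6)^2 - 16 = 20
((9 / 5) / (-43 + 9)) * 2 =-9 / 85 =-0.11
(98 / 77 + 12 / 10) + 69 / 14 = 5699 / 770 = 7.40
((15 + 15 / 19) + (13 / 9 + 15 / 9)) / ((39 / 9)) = 4.36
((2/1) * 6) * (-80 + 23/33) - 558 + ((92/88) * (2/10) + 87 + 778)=-70887/110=-644.43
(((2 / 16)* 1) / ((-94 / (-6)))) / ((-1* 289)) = -3 / 108664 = -0.00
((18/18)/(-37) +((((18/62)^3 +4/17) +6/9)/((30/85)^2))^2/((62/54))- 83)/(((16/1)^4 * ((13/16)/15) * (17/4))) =-0.00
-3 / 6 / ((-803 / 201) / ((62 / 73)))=6231 / 58619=0.11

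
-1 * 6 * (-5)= 30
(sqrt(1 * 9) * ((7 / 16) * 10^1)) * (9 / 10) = 189 / 16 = 11.81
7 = 7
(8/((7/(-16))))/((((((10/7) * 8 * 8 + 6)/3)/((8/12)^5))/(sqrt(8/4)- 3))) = 2048/9207- 2048 * sqrt(2)/27621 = 0.12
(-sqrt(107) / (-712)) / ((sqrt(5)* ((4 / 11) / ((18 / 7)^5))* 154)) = 59049* sqrt(535) / 104707610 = 0.01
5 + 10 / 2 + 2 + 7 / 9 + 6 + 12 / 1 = 30.78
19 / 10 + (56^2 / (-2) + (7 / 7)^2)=-1565.10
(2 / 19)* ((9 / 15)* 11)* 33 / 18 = 121 / 95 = 1.27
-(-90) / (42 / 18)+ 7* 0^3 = 270 / 7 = 38.57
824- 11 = 813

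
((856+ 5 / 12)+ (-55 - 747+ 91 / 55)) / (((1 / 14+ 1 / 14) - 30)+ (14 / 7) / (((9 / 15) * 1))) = -2.11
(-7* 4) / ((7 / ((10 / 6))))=-20 / 3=-6.67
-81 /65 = -1.25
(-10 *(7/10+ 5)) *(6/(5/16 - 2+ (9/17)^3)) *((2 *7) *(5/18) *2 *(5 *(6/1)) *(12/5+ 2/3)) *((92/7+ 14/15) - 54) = -2304036954112/362961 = -6347891.24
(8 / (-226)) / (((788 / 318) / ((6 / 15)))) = -636 / 111305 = -0.01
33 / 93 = 11 / 31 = 0.35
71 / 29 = 2.45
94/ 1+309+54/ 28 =5669/ 14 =404.93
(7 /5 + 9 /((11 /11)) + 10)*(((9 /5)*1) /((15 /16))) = 4896 /125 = 39.17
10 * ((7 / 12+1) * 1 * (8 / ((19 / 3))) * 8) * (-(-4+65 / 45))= 3680 / 9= 408.89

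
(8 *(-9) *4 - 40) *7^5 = -5512696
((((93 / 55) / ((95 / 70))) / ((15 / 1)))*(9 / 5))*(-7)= -27342 / 26125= -1.05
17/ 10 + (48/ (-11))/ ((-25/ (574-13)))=4981/ 50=99.62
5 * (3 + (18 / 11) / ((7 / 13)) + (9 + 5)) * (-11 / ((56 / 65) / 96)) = -6017700 / 49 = -122810.20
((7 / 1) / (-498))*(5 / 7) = -5 / 498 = -0.01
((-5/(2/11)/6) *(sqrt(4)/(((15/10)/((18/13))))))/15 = -22/39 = -0.56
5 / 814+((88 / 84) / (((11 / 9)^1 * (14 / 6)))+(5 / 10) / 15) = 121699 / 299145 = 0.41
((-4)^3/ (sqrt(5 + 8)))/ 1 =-64 * sqrt(13)/ 13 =-17.75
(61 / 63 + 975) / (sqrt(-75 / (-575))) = 61486*sqrt(69) / 189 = 2702.33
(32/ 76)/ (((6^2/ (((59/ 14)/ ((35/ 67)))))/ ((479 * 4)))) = 7573948/ 41895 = 180.78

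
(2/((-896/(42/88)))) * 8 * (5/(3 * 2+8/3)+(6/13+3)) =-315/9152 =-0.03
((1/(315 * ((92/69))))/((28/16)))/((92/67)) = 67/67620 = 0.00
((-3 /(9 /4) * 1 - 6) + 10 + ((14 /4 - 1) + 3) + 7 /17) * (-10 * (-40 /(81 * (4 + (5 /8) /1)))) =1400000 /152847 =9.16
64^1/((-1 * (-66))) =32/33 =0.97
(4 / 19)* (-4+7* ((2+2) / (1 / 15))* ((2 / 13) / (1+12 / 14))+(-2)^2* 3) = 28928 / 3211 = 9.01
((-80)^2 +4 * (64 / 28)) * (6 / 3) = 89728 / 7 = 12818.29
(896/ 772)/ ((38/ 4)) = 448/ 3667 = 0.12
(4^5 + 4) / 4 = 257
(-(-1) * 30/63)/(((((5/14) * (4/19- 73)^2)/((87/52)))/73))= 764237/24864957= 0.03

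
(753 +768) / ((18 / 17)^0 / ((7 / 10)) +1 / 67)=713349 / 677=1053.69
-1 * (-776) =776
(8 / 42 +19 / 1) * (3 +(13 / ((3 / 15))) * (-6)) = -51987 / 7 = -7426.71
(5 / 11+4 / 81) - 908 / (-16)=204053 / 3564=57.25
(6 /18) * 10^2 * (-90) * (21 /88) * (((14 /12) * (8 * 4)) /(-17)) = 1572.19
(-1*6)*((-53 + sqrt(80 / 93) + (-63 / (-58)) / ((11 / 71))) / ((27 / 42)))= 410774 / 957-112*sqrt(465) / 279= 420.57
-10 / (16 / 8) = -5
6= 6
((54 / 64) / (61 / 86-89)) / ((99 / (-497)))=21371 / 445456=0.05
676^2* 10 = 4569760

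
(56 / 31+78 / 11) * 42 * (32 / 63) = 194176 / 1023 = 189.81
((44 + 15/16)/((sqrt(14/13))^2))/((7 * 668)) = 9347/1047424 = 0.01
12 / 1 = 12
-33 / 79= -0.42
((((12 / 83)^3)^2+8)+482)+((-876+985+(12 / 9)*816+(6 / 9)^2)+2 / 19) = 94345510994068963 / 55906803846099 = 1687.55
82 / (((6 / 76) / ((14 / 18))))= 807.85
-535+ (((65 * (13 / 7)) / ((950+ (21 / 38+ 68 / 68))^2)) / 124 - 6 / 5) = -760657881475112 / 1418608509885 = -536.20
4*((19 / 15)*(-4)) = -304 / 15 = -20.27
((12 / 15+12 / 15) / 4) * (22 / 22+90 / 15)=14 / 5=2.80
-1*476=-476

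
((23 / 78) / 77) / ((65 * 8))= 23 / 3123120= 0.00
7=7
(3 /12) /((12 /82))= 41 /24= 1.71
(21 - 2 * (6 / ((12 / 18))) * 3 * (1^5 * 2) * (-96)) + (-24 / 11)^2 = 1257645 / 121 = 10393.76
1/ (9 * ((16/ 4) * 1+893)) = 1/ 8073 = 0.00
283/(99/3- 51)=-283/18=-15.72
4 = 4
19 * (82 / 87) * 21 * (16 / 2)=87248 / 29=3008.55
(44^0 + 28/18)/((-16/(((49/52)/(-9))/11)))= 0.00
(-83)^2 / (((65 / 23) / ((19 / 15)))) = 3010493 / 975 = 3087.69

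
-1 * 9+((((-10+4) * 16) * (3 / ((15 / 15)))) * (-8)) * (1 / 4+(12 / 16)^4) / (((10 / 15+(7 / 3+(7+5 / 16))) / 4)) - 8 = 5381 / 11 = 489.18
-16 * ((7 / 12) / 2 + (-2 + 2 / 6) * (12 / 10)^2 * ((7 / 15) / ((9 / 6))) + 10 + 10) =-7818 / 25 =-312.72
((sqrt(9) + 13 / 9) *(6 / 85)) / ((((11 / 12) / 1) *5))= 64 / 935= 0.07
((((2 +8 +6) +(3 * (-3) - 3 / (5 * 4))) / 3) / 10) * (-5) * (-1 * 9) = 411 / 40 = 10.28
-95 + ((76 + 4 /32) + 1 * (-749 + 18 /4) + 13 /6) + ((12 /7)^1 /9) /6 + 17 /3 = -380777 /504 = -755.51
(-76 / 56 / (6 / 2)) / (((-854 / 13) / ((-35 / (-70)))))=247 / 71736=0.00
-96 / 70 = -1.37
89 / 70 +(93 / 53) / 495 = 31219 / 24486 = 1.27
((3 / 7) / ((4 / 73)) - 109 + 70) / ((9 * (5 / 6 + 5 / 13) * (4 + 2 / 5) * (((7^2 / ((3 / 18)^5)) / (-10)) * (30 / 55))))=6305 / 202704768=0.00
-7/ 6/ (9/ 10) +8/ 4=19/ 27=0.70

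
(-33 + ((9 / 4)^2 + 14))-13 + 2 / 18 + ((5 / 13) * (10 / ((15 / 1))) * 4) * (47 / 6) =-35179 / 1872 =-18.79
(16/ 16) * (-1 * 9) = -9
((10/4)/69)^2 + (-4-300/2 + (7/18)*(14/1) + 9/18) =-2819545/19044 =-148.05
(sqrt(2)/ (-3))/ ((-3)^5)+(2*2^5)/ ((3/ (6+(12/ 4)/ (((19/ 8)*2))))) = sqrt(2)/ 729+2688/ 19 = 141.48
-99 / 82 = -1.21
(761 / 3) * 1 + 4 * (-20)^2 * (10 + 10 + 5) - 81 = 120518 / 3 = 40172.67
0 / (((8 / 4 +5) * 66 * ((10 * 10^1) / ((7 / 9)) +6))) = 0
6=6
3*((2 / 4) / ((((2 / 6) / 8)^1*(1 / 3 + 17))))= 27 / 13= 2.08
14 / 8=7 / 4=1.75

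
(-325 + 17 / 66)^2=459373489 / 4356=105457.64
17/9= 1.89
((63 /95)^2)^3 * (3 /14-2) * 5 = -0.76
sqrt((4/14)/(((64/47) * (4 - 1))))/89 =sqrt(1974)/14952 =0.00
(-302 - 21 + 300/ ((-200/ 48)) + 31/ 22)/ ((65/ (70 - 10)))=-51954/ 143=-363.31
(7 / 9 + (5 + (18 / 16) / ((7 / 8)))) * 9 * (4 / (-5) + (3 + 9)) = 712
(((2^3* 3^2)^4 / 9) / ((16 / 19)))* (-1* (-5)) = 17729280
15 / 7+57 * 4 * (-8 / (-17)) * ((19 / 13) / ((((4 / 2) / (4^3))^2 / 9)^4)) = 1750033407448461610227 / 1547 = 1131243314446322954.25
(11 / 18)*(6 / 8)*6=11 / 4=2.75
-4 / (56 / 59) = -59 / 14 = -4.21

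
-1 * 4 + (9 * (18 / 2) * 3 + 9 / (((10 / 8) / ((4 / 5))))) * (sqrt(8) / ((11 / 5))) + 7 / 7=-3 + 12438 * sqrt(2) / 55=316.82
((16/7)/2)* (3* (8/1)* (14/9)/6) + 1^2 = 73/9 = 8.11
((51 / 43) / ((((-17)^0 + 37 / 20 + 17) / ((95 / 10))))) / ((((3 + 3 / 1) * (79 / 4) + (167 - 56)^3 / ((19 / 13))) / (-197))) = -24179780 / 202364806513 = -0.00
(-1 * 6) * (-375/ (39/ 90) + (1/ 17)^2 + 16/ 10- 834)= 191356914/ 18785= 10186.69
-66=-66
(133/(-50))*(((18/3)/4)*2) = -399/50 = -7.98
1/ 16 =0.06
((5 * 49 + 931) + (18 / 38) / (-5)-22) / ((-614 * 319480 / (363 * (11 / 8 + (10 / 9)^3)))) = -212478274679 / 36226961769600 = -0.01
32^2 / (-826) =-512 / 413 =-1.24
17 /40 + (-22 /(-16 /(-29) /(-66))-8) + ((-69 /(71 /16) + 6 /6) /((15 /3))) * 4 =7419601 /2840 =2612.54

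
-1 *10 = -10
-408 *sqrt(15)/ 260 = -102 *sqrt(15)/ 65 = -6.08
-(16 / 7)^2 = -256 / 49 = -5.22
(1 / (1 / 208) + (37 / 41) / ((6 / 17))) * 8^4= 106080256 / 123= 862441.11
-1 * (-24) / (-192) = -1 / 8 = -0.12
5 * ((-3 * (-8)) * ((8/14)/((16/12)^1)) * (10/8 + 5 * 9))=16650/7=2378.57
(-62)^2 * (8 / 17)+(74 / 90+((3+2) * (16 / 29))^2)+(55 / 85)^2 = 19881564538 / 10937205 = 1817.79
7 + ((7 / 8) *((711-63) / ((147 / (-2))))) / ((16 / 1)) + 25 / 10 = 9.02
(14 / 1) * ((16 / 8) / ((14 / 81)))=162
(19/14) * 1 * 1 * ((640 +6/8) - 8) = 48089/56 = 858.73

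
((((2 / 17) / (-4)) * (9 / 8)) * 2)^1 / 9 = -1 / 136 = -0.01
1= 1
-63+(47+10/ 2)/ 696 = -10949/ 174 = -62.93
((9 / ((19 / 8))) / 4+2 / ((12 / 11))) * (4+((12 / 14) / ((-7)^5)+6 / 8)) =13.21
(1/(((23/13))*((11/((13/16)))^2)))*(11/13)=0.00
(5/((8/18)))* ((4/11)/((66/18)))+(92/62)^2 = 385771/116281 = 3.32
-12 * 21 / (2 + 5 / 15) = -108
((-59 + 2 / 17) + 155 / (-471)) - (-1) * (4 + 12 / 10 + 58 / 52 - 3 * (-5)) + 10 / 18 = -116604299 / 3122730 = -37.34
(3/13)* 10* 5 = 150/13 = 11.54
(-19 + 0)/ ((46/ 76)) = -722/ 23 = -31.39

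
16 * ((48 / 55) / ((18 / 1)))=128 / 165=0.78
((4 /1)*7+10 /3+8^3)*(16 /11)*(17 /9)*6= 886720 /99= 8956.77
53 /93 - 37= -3388 /93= -36.43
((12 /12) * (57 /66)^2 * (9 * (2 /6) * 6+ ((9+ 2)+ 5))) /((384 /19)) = 116603 /92928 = 1.25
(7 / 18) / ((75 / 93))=217 / 450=0.48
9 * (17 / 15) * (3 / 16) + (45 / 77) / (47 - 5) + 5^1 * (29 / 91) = 1973071 / 560560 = 3.52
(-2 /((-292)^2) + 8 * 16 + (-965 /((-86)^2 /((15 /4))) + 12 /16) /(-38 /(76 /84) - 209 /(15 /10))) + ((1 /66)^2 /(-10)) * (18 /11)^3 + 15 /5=9046926494843257851 /69061330960145920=131.00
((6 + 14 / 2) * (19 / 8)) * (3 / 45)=247 / 120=2.06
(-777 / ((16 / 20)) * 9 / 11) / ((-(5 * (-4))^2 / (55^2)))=384615 / 64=6009.61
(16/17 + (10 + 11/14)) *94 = 131177/119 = 1102.33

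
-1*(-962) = 962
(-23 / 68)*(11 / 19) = -253 / 1292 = -0.20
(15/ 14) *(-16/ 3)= -40/ 7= -5.71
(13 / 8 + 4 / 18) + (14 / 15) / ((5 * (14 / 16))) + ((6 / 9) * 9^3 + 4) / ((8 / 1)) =113959 / 1800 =63.31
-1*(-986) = 986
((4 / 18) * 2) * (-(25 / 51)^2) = -2500 / 23409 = -0.11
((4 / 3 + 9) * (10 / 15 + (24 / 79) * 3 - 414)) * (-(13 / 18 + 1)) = 46965992 / 6399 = 7339.58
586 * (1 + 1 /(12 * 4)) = 14357 /24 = 598.21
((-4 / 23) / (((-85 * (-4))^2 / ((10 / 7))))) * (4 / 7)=-2 / 1628515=-0.00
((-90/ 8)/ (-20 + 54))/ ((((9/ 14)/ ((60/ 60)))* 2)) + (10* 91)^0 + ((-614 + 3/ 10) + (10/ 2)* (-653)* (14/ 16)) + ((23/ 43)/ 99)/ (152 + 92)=-76588030264/ 22072545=-3469.83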